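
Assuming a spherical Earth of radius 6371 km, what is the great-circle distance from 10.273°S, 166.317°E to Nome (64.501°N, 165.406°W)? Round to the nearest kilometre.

Δλ = -165.406 − 166.317 = -331.723°; wrapped into (−180°, 180°]: 28.277°.
Δφ = 64.501 − -10.273 = 74.774°.
a = sin²(Δφ/2) + cos φ₁ · cos φ₂ · sin²(Δλ/2) = 0.393961.
c = 2·atan2(√a, √(1−a)) = 1.35709 rad → d = 6371·c ≈ 8646.05 km.

8646 km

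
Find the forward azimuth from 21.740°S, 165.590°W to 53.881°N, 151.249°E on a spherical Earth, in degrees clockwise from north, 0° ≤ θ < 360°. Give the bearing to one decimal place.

Δλ = 151.249 − -165.590 = 316.839°; wrapped into (−180°, 180°]: -43.161°.
θ = atan2( sin Δλ · cos φ₂ , cos φ₁ · sin φ₂ − sin φ₁ · cos φ₂ · cos Δλ )
  = atan2(-0.40322, 0.90960) = -23.908° → normalised to [0°, 360°): 336.092°.

336.1°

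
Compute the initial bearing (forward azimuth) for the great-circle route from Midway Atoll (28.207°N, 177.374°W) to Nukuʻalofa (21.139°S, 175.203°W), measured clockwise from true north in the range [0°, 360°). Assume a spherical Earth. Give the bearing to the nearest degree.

177°

Δλ = -175.203 − -177.374 = 2.171°.
θ = atan2( sin Δλ · cos φ₂ , cos φ₁ · sin φ₂ − sin φ₁ · cos φ₂ · cos Δλ )
  = atan2(0.03533, -0.75834) = 177.332° → normalised to [0°, 360°): 177.332°.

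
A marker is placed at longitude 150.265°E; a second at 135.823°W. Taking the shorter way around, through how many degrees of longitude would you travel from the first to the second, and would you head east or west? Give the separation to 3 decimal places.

73.912° east

Raw difference: -135.823 − 150.265 = -286.088°.
Normalise into (−180°, 180°]: -286.088° + 360° = 73.912°.
Positive ⇒ the second point lies to the east; separation 73.912°.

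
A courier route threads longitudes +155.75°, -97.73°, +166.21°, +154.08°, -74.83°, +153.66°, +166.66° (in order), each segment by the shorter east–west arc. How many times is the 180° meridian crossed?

Leg 1: +155.75° → -97.73°, shortest Δλ = 106.52° (east) — crosses 180°.
Leg 2: -97.73° → +166.21°, shortest Δλ = -96.06° (west) — crosses 180°.
Leg 3: +166.21° → +154.08°, shortest Δλ = -12.13° (west) — does not cross 180°.
Leg 4: +154.08° → -74.83°, shortest Δλ = 131.09° (east) — crosses 180°.
Leg 5: -74.83° → +153.66°, shortest Δλ = -131.51° (west) — crosses 180°.
Leg 6: +153.66° → +166.66°, shortest Δλ = 13.0° (east) — does not cross 180°.
Total crossings: 4.

4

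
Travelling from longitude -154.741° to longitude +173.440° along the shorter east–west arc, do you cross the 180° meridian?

Yes

Naïve |173.440 − -154.741| = 328.181° > 180°, so the shorter arc goes the other way round — across 180°.
Signed shortest Δλ = ((173.440 − -154.741 + 180) mod 360) − 180 = -31.819°.
Going west by 31.819° from -154.741° passes through 180° before reaching +173.440°.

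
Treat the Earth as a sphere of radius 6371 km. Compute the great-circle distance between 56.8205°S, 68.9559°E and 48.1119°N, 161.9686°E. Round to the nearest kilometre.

Δλ = 161.9686 − 68.9559 = 93.0127°.
Δφ = 48.1119 − -56.8205 = 104.9324°.
a = sin²(Δφ/2) + cos φ₁ · cos φ₂ · sin²(Δλ/2) = 0.821140.
c = 2·atan2(√a, √(1−a)) = 2.26826 rad → d = 6371·c ≈ 14451.12 km.

14451 km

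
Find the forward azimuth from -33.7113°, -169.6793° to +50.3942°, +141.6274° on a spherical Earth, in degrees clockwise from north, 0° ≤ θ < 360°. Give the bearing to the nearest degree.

331°

Δλ = 141.6274 − -169.6793 = 311.3067°; wrapped into (−180°, 180°]: -48.6933°.
θ = atan2( sin Δλ · cos φ₂ , cos φ₁ · sin φ₂ − sin φ₁ · cos φ₂ · cos Δλ )
  = atan2(-0.47888, 0.87445) = -28.707° → normalised to [0°, 360°): 331.293°.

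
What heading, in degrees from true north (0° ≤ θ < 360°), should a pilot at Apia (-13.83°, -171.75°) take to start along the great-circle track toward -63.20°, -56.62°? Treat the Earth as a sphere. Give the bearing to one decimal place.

155.9°

Δλ = -56.62 − -171.75 = 115.13°.
θ = atan2( sin Δλ · cos φ₂ , cos φ₁ · sin φ₂ − sin φ₁ · cos φ₂ · cos Δλ )
  = atan2(0.40820, -0.91248) = 155.899° → normalised to [0°, 360°): 155.899°.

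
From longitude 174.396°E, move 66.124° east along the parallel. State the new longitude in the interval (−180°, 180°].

119.480°W

Start at +174.396°; shift +66.124° → +240.520°.
+240.520° lies outside (−180°, 180°]; subtract 360° → -119.480°.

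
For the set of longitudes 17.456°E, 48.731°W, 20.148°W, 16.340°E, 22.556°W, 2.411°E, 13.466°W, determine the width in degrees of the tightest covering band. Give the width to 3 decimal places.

Sort the longitudes: -48.731°, -22.556°, -20.148°, -13.466°, +2.411°, +16.340°, +17.456°.
Eastward gaps between consecutive values (wrapping around): 26.175°, 2.408°, 6.682°, 15.877°, 13.929°, 1.116°, 293.813°.
Largest gap = 293.813° ⇒ minimal covering band is its complement: 360° − 293.813° = 66.187°.
Band runs from -48.731° eastward to +17.456°.

66.187°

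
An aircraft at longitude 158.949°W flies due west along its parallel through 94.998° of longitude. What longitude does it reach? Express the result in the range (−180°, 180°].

106.053°E

Start at -158.949°; shift −94.998° → -253.947°.
-253.947° lies outside (−180°, 180°]; add 360° → +106.053°.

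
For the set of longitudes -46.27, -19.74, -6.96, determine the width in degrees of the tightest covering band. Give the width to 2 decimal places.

Sort the longitudes: -46.27°, -19.74°, -6.96°.
Eastward gaps between consecutive values (wrapping around): 26.53°, 12.78°, 320.69°.
Largest gap = 320.69° ⇒ minimal covering band is its complement: 360° − 320.69° = 39.31°.
Band runs from -46.27° eastward to -6.96°.

39.31°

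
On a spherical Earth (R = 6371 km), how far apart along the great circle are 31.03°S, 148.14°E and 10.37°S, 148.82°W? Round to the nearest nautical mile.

3701 nmi

Δλ = -148.82 − 148.14 = -296.96°; wrapped into (−180°, 180°]: 63.04°.
Δφ = -10.37 − -31.03 = 20.66°.
a = sin²(Δφ/2) + cos φ₁ · cos φ₂ · sin²(Δλ/2) = 0.262533.
c = 2·atan2(√a, √(1−a)) = 1.07591 rad → d = 6371·c ≈ 6854.60 km ≈ 3701.19 nmi.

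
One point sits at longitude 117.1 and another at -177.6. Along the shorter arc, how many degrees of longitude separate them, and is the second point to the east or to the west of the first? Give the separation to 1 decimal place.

65.3° east

Raw difference: -177.6 − 117.1 = -294.7°.
Normalise into (−180°, 180°]: -294.7° + 360° = 65.3°.
Positive ⇒ the second point lies to the east; separation 65.3°.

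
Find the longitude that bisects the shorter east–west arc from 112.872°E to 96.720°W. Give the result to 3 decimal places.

Signed shortest Δλ from +112.872° to -96.720° is +150.408°.
Midpoint longitude = +112.872° + (+150.408°)/2 = +112.872° + 75.204° = +188.076°.
Normalise into (−180°, 180°]: -171.924°.
(The naïve average (+112.872 + -96.720)/2 = 8.076° is on the wrong side of the globe.)

171.924°W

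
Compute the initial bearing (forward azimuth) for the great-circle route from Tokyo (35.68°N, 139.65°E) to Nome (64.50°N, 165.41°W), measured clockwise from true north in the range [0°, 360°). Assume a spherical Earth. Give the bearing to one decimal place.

Δλ = -165.41 − 139.65 = -305.06°; wrapped into (−180°, 180°]: 54.94°.
θ = atan2( sin Δλ · cos φ₂ , cos φ₁ · sin φ₂ − sin φ₁ · cos φ₂ · cos Δλ )
  = atan2(0.35240, 0.58892) = 30.895° → normalised to [0°, 360°): 30.895°.

30.9°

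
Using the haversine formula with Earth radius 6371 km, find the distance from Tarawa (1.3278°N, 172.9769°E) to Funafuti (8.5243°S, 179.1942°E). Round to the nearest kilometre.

Δλ = 179.1942 − 172.9769 = 6.2173°.
Δφ = -8.5243 − 1.3278 = -9.8521°.
a = sin²(Δφ/2) + cos φ₁ · cos φ₂ · sin²(Δλ/2) = 0.010281.
c = 2·atan2(√a, √(1−a)) = 0.20314 rad → d = 6371·c ≈ 1294.22 km.

1294 km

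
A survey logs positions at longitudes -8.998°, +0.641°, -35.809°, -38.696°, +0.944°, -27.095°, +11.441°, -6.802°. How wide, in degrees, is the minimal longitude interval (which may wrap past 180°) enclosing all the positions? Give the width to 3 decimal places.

Sort the longitudes: -38.696°, -35.809°, -27.095°, -8.998°, -6.802°, +0.641°, +0.944°, +11.441°.
Eastward gaps between consecutive values (wrapping around): 2.887°, 8.714°, 18.097°, 2.196°, 7.443°, 0.303°, 10.497°, 309.863°.
Largest gap = 309.863° ⇒ minimal covering band is its complement: 360° − 309.863° = 50.137°.
Band runs from -38.696° eastward to +11.441°.

50.137°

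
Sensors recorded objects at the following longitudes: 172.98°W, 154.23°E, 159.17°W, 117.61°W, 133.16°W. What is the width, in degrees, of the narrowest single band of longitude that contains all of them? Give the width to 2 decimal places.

Sort the longitudes: -172.98°, -159.17°, -133.16°, -117.61°, +154.23°.
Eastward gaps between consecutive values (wrapping around): 13.81°, 26.01°, 15.55°, 271.84°, 32.79°.
Largest gap = 271.84° ⇒ minimal covering band is its complement: 360° − 271.84° = 88.16°.
Band runs from +154.23° eastward to -117.61°, crossing the antimeridian.

88.16°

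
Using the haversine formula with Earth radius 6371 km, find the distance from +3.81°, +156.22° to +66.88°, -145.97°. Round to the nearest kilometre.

8267 km

Δλ = -145.97 − 156.22 = -302.19°; wrapped into (−180°, 180°]: 57.81°.
Δφ = 66.88 − 3.81 = 63.07°.
a = sin²(Δφ/2) + cos φ₁ · cos φ₂ · sin²(Δλ/2) = 0.365085.
c = 2·atan2(√a, √(1−a)) = 1.29758 rad → d = 6371·c ≈ 8266.89 km.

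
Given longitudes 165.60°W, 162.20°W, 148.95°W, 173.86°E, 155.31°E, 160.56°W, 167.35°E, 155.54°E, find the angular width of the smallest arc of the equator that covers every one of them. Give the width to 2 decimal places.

55.74°

Sort the longitudes: -165.60°, -162.20°, -160.56°, -148.95°, +155.31°, +155.54°, +167.35°, +173.86°.
Eastward gaps between consecutive values (wrapping around): 3.40°, 1.64°, 11.61°, 304.26°, 0.23°, 11.81°, 6.51°, 20.54°.
Largest gap = 304.26° ⇒ minimal covering band is its complement: 360° − 304.26° = 55.74°.
Band runs from +155.31° eastward to -148.95°, crossing the antimeridian.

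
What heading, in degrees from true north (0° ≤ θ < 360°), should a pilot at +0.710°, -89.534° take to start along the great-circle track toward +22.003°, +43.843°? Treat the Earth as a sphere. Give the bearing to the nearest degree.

60°

Δλ = 43.843 − -89.534 = 133.377°.
θ = atan2( sin Δλ · cos φ₂ , cos φ₁ · sin φ₂ − sin φ₁ · cos φ₂ · cos Δλ )
  = atan2(0.67391, 0.38252) = 60.420° → normalised to [0°, 360°): 60.420°.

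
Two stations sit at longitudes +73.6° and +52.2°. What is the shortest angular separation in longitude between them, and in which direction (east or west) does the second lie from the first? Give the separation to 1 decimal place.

Raw difference: 52.2 − 73.6 = -21.4°.
Normalise into (−180°, 180°]: -21.4° stays -21.4°.
Negative ⇒ the second point lies to the west; separation 21.4°.

21.4° west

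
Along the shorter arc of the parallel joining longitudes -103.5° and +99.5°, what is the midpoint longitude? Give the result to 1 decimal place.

+178.0°

Signed shortest Δλ from -103.5° to +99.5° is -157.0°.
Midpoint longitude = -103.5° + (-157.0°)/2 = -103.5° − 78.5° = -182.0°.
Normalise into (−180°, 180°]: +178.0°.
(The naïve average (-103.5 + +99.5)/2 = -2.0° is on the wrong side of the globe.)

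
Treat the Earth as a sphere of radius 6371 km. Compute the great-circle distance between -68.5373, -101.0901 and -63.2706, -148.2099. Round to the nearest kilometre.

2158 km

Δλ = -148.2099 − -101.0901 = -47.1198°.
Δφ = -63.2706 − -68.5373 = 5.2667°.
a = sin²(Δφ/2) + cos φ₁ · cos φ₂ · sin²(Δλ/2) = 0.028404.
c = 2·atan2(√a, √(1−a)) = 0.33869 rad → d = 6371·c ≈ 2157.76 km.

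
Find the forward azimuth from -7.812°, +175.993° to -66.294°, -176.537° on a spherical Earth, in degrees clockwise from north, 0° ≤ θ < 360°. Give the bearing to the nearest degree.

176°

Δλ = -176.537 − 175.993 = -352.530°; wrapped into (−180°, 180°]: 7.470°.
θ = atan2( sin Δλ · cos φ₂ , cos φ₁ · sin φ₂ − sin φ₁ · cos φ₂ · cos Δλ )
  = atan2(0.05227, -0.85294) = 176.493° → normalised to [0°, 360°): 176.493°.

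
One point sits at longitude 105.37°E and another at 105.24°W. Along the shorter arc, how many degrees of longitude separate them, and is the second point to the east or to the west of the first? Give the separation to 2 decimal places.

149.39° east

Raw difference: -105.24 − 105.37 = -210.61°.
Normalise into (−180°, 180°]: -210.61° + 360° = 149.39°.
Positive ⇒ the second point lies to the east; separation 149.39°.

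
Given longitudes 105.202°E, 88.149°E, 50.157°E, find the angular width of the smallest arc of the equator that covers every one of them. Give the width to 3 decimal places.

Sort the longitudes: +50.157°, +88.149°, +105.202°.
Eastward gaps between consecutive values (wrapping around): 37.992°, 17.053°, 304.955°.
Largest gap = 304.955° ⇒ minimal covering band is its complement: 360° − 304.955° = 55.045°.
Band runs from +50.157° eastward to +105.202°.

55.045°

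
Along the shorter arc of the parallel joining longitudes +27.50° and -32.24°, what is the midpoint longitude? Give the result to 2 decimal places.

Signed shortest Δλ from +27.50° to -32.24° is -59.74°.
Midpoint longitude = +27.50° + (-59.74°)/2 = +27.50° − 29.87° = -2.37°.

-2.37°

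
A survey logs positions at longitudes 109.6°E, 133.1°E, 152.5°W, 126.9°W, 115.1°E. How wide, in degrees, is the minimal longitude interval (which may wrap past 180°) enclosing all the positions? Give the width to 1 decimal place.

Sort the longitudes: -152.5°, -126.9°, +109.6°, +115.1°, +133.1°.
Eastward gaps between consecutive values (wrapping around): 25.6°, 236.5°, 5.5°, 18.0°, 74.4°.
Largest gap = 236.5° ⇒ minimal covering band is its complement: 360° − 236.5° = 123.5°.
Band runs from +109.6° eastward to -126.9°, crossing the antimeridian.

123.5°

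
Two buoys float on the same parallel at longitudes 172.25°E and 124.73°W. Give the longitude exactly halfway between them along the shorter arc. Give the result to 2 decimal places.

156.24°W

Signed shortest Δλ from +172.25° to -124.73° is +63.02°.
Midpoint longitude = +172.25° + (+63.02°)/2 = +172.25° + 31.51° = +203.76°.
Normalise into (−180°, 180°]: -156.24°.
(The naïve average (+172.25 + -124.73)/2 = 23.76° is on the wrong side of the globe.)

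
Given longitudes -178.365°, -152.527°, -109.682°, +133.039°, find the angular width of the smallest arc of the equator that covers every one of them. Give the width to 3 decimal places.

117.279°

Sort the longitudes: -178.365°, -152.527°, -109.682°, +133.039°.
Eastward gaps between consecutive values (wrapping around): 25.838°, 42.845°, 242.721°, 48.596°.
Largest gap = 242.721° ⇒ minimal covering band is its complement: 360° − 242.721° = 117.279°.
Band runs from +133.039° eastward to -109.682°, crossing the antimeridian.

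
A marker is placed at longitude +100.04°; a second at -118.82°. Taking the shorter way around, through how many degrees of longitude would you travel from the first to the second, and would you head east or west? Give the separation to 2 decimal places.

141.14° east

Raw difference: -118.82 − 100.04 = -218.86°.
Normalise into (−180°, 180°]: -218.86° + 360° = 141.14°.
Positive ⇒ the second point lies to the east; separation 141.14°.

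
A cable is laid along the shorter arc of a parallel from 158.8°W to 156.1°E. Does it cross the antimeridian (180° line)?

Yes

Naïve |156.1 − -158.8| = 314.9° > 180°, so the shorter arc goes the other way round — across 180°.
Signed shortest Δλ = ((156.1 − -158.8 + 180) mod 360) − 180 = -45.1°.
Going west by 45.1° from -158.8° passes through 180° before reaching +156.1°.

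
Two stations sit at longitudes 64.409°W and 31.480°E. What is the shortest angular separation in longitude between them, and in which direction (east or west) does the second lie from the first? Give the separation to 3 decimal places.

Raw difference: 31.480 − -64.409 = 95.889°.
Normalise into (−180°, 180°]: 95.889° stays 95.889°.
Positive ⇒ the second point lies to the east; separation 95.889°.

95.889° east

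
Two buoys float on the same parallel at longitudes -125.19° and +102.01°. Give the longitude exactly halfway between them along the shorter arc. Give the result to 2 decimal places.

Signed shortest Δλ from -125.19° to +102.01° is -132.80°.
Midpoint longitude = -125.19° + (-132.80°)/2 = -125.19° − 66.40° = -191.59°.
Normalise into (−180°, 180°]: +168.41°.
(The naïve average (-125.19 + +102.01)/2 = -11.59° is on the wrong side of the globe.)

+168.41°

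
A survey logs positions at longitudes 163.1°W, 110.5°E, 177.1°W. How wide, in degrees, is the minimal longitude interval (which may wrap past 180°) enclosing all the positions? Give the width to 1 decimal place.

86.4°

Sort the longitudes: -177.1°, -163.1°, +110.5°.
Eastward gaps between consecutive values (wrapping around): 14.0°, 273.6°, 72.4°.
Largest gap = 273.6° ⇒ minimal covering band is its complement: 360° − 273.6° = 86.4°.
Band runs from +110.5° eastward to -163.1°, crossing the antimeridian.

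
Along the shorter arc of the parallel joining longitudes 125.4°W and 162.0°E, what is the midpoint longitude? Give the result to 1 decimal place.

161.7°W

Signed shortest Δλ from -125.4° to +162.0° is -72.6°.
Midpoint longitude = -125.4° + (-72.6°)/2 = -125.4° − 36.3° = -161.7°.
(The naïve average (-125.4 + +162.0)/2 = 18.3° is on the wrong side of the globe.)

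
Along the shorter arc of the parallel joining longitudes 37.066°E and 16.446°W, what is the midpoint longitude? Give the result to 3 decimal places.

Signed shortest Δλ from +37.066° to -16.446° is -53.512°.
Midpoint longitude = +37.066° + (-53.512°)/2 = +37.066° − 26.756° = +10.310°.

10.310°E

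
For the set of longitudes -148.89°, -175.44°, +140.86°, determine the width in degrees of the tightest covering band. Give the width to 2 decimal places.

70.25°

Sort the longitudes: -175.44°, -148.89°, +140.86°.
Eastward gaps between consecutive values (wrapping around): 26.55°, 289.75°, 43.70°.
Largest gap = 289.75° ⇒ minimal covering band is its complement: 360° − 289.75° = 70.25°.
Band runs from +140.86° eastward to -148.89°, crossing the antimeridian.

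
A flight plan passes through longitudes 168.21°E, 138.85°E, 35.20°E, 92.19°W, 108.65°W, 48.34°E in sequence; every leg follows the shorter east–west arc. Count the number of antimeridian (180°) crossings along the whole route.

Leg 1: +168.21° → +138.85°, shortest Δλ = -29.36° (west) — does not cross 180°.
Leg 2: +138.85° → +35.20°, shortest Δλ = -103.65° (west) — does not cross 180°.
Leg 3: +35.20° → -92.19°, shortest Δλ = -127.39° (west) — does not cross 180°.
Leg 4: -92.19° → -108.65°, shortest Δλ = -16.46° (west) — does not cross 180°.
Leg 5: -108.65° → +48.34°, shortest Δλ = 156.99° (east) — does not cross 180°.
Total crossings: 0.

0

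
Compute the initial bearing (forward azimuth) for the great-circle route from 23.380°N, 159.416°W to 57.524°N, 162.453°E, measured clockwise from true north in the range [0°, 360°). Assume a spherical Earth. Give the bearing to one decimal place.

Δλ = 162.453 − -159.416 = 321.869°; wrapped into (−180°, 180°]: -38.131°.
θ = atan2( sin Δλ · cos φ₂ , cos φ₁ · sin φ₂ − sin φ₁ · cos φ₂ · cos Δλ )
  = atan2(-0.33154, 0.60674) = -28.654° → normalised to [0°, 360°): 331.346°.

331.3°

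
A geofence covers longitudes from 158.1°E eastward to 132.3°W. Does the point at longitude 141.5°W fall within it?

Band width going east from +158.1° to -132.3°: ((-132.3 − 158.1) mod 360) = 69.6°.
Offset of -141.5° east of the west edge: ((-141.5 − 158.1) mod 360) = 60.4°.
60.4° ≤ 69.6° ⇒ inside.

Yes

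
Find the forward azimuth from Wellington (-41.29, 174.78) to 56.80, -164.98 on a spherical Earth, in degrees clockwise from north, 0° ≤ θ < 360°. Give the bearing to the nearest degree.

11°

Δλ = -164.98 − 174.78 = -339.76°; wrapped into (−180°, 180°]: 20.24°.
θ = atan2( sin Δλ · cos φ₂ , cos φ₁ · sin φ₂ − sin φ₁ · cos φ₂ · cos Δλ )
  = atan2(0.18943, 0.96774) = 11.075° → normalised to [0°, 360°): 11.075°.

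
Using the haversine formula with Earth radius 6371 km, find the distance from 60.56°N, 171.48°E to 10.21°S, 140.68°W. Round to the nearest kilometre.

8917 km

Δλ = -140.68 − 171.48 = -312.16°; wrapped into (−180°, 180°]: 47.84°.
Δφ = -10.21 − 60.56 = -70.77°.
a = sin²(Δφ/2) + cos φ₁ · cos φ₂ · sin²(Δλ/2) = 0.414844.
c = 2·atan2(√a, √(1−a)) = 1.39965 rad → d = 6371·c ≈ 8917.17 km.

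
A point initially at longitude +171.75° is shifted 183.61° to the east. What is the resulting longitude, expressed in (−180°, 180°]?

Start at +171.75°; shift +183.61° → +355.36°.
+355.36° lies outside (−180°, 180°]; subtract 360° → -4.64°.

-4.64°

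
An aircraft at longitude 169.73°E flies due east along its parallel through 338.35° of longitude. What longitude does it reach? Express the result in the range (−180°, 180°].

Start at +169.73°; shift +338.35° → +508.08°.
+508.08° lies outside (−180°, 180°]; subtract 360° → +148.08°.

148.08°E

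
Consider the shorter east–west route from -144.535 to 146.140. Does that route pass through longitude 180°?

Yes

Naïve |146.140 − -144.535| = 290.675° > 180°, so the shorter arc goes the other way round — across 180°.
Signed shortest Δλ = ((146.140 − -144.535 + 180) mod 360) − 180 = -69.325°.
Going west by 69.325° from -144.535° passes through 180° before reaching +146.140°.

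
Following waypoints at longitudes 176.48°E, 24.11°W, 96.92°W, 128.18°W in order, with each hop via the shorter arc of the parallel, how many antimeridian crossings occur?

1

Leg 1: +176.48° → -24.11°, shortest Δλ = 159.41° (east) — crosses 180°.
Leg 2: -24.11° → -96.92°, shortest Δλ = -72.81° (west) — does not cross 180°.
Leg 3: -96.92° → -128.18°, shortest Δλ = -31.26° (west) — does not cross 180°.
Total crossings: 1.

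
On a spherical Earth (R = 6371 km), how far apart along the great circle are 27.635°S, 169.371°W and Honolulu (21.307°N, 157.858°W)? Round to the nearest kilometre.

Δλ = -157.858 − -169.371 = 11.513°.
Δφ = 21.307 − -27.635 = 48.942°.
a = sin²(Δφ/2) + cos φ₁ · cos φ₂ · sin²(Δλ/2) = 0.179892.
c = 2·atan2(√a, √(1−a)) = 0.87602 rad → d = 6371·c ≈ 5581.10 km.

5581 km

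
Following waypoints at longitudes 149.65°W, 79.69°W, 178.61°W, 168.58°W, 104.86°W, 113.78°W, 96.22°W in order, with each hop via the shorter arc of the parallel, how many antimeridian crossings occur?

0

Leg 1: -149.65° → -79.69°, shortest Δλ = 69.96° (east) — does not cross 180°.
Leg 2: -79.69° → -178.61°, shortest Δλ = -98.92° (west) — does not cross 180°.
Leg 3: -178.61° → -168.58°, shortest Δλ = 10.03° (east) — does not cross 180°.
Leg 4: -168.58° → -104.86°, shortest Δλ = 63.72° (east) — does not cross 180°.
Leg 5: -104.86° → -113.78°, shortest Δλ = -8.92° (west) — does not cross 180°.
Leg 6: -113.78° → -96.22°, shortest Δλ = 17.56° (east) — does not cross 180°.
Total crossings: 0.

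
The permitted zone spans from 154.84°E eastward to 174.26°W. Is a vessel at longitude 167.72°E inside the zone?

Yes

Band width going east from +154.84° to -174.26°: ((-174.26 − 154.84) mod 360) = 30.90°.
Offset of +167.72° east of the west edge: ((167.72 − 154.84) mod 360) = 12.88°.
12.88° ≤ 30.90° ⇒ inside.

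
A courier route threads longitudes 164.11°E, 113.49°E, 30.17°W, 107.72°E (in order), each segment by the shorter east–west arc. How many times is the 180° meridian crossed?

0

Leg 1: +164.11° → +113.49°, shortest Δλ = -50.62° (west) — does not cross 180°.
Leg 2: +113.49° → -30.17°, shortest Δλ = -143.66° (west) — does not cross 180°.
Leg 3: -30.17° → +107.72°, shortest Δλ = 137.89° (east) — does not cross 180°.
Total crossings: 0.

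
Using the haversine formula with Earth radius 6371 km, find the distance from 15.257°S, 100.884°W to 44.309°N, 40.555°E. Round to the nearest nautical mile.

Δλ = 40.555 − -100.884 = 141.439°.
Δφ = 44.309 − -15.257 = 59.566°.
a = sin²(Δφ/2) + cos φ₁ · cos φ₂ · sin²(Δλ/2) = 0.861821.
c = 2·atan2(√a, √(1−a)) = 2.37986 rad → d = 6371·c ≈ 15162.10 km ≈ 8186.88 nmi.

8187 nmi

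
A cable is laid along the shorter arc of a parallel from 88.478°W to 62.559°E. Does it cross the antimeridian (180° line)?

No

Signed shortest Δλ = ((62.559 − -88.478 + 180) mod 360) − 180 = 151.037°.
Going east by 151.037° from -88.478° reaches +62.559° without touching 180°.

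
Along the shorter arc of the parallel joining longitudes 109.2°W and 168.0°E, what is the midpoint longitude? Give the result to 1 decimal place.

150.6°W

Signed shortest Δλ from -109.2° to +168.0° is -82.8°.
Midpoint longitude = -109.2° + (-82.8°)/2 = -109.2° − 41.4° = -150.6°.
(The naïve average (-109.2 + +168.0)/2 = 29.4° is on the wrong side of the globe.)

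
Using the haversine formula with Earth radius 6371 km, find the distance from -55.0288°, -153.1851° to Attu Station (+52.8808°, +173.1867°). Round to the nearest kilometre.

12391 km

Δλ = 173.1867 − -153.1851 = 326.3718°; wrapped into (−180°, 180°]: -33.6282°.
Δφ = 52.8808 − -55.0288 = 107.9096°.
a = sin²(Δφ/2) + cos φ₁ · cos φ₂ · sin²(Δλ/2) = 0.682701.
c = 2·atan2(√a, √(1−a)) = 1.94486 rad → d = 6371·c ≈ 12390.70 km.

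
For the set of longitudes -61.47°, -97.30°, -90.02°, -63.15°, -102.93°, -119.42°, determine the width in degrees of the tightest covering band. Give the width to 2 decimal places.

57.95°

Sort the longitudes: -119.42°, -102.93°, -97.30°, -90.02°, -63.15°, -61.47°.
Eastward gaps between consecutive values (wrapping around): 16.49°, 5.63°, 7.28°, 26.87°, 1.68°, 302.05°.
Largest gap = 302.05° ⇒ minimal covering band is its complement: 360° − 302.05° = 57.95°.
Band runs from -119.42° eastward to -61.47°.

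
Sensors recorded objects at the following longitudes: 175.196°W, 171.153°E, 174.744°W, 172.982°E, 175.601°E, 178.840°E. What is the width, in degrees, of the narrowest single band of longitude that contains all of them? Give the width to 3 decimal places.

Sort the longitudes: -175.196°, -174.744°, +171.153°, +172.982°, +175.601°, +178.840°.
Eastward gaps between consecutive values (wrapping around): 0.452°, 345.897°, 1.829°, 2.619°, 3.239°, 5.964°.
Largest gap = 345.897° ⇒ minimal covering band is its complement: 360° − 345.897° = 14.103°.
Band runs from +171.153° eastward to -174.744°, crossing the antimeridian.

14.103°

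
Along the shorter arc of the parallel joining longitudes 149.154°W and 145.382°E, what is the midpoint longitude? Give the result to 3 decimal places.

Signed shortest Δλ from -149.154° to +145.382° is -65.464°.
Midpoint longitude = -149.154° + (-65.464°)/2 = -149.154° − 32.732° = -181.886°.
Normalise into (−180°, 180°]: +178.114°.
(The naïve average (-149.154 + +145.382)/2 = -1.886° is on the wrong side of the globe.)

178.114°E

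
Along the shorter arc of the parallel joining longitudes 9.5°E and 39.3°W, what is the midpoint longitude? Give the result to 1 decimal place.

Signed shortest Δλ from +9.5° to -39.3° is -48.8°.
Midpoint longitude = +9.5° + (-48.8°)/2 = +9.5° − 24.4° = -14.9°.

14.9°W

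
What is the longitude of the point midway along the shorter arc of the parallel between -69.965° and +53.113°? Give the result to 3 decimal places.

-8.426°

Signed shortest Δλ from -69.965° to +53.113° is +123.078°.
Midpoint longitude = -69.965° + (+123.078°)/2 = -69.965° + 61.539° = -8.426°.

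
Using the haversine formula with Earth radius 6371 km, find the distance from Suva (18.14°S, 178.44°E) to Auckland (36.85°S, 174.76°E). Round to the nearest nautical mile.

Δλ = 174.76 − 178.44 = -3.68°.
Δφ = -36.85 − -18.14 = -18.71°.
a = sin²(Δφ/2) + cos φ₁ · cos φ₂ · sin²(Δλ/2) = 0.027207.
c = 2·atan2(√a, √(1−a)) = 0.33140 rad → d = 6371·c ≈ 2111.38 km ≈ 1140.05 nmi.

1140 nmi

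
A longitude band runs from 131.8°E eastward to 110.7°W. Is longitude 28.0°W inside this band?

No

Band width going east from +131.8° to -110.7°: ((-110.7 − 131.8) mod 360) = 117.5°.
Offset of -28.0° east of the west edge: ((-28.0 − 131.8) mod 360) = 200.2°.
200.2° > 117.5° ⇒ outside.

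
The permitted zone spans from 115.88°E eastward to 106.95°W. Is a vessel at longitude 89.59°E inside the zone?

No

Band width going east from +115.88° to -106.95°: ((-106.95 − 115.88) mod 360) = 137.17°.
Offset of +89.59° east of the west edge: ((89.59 − 115.88) mod 360) = 333.71°.
333.71° > 137.17° ⇒ outside.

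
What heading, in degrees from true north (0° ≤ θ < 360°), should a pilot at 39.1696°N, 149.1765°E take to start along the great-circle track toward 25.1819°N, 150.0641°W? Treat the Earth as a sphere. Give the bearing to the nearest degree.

Δλ = -150.0641 − 149.1765 = -299.2406°; wrapped into (−180°, 180°]: 60.7594°.
θ = atan2( sin Δλ · cos φ₂ , cos φ₁ · sin φ₂ − sin φ₁ · cos φ₂ · cos Δλ )
  = atan2(0.78965, 0.05067) = 86.329° → normalised to [0°, 360°): 86.329°.

86°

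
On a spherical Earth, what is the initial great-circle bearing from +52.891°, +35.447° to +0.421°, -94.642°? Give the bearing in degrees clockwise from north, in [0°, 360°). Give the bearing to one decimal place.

Δλ = -94.642 − 35.447 = -130.089°.
θ = atan2( sin Δλ · cos φ₂ , cos φ₁ · sin φ₂ − sin φ₁ · cos φ₂ · cos Δλ )
  = atan2(-0.76502, 0.51798) = -55.899° → normalised to [0°, 360°): 304.101°.

304.1°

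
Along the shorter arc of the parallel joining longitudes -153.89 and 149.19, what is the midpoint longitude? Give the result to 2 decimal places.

Signed shortest Δλ from -153.89° to +149.19° is -56.92°.
Midpoint longitude = -153.89° + (-56.92°)/2 = -153.89° − 28.46° = -182.35°.
Normalise into (−180°, 180°]: +177.65°.
(The naïve average (-153.89 + +149.19)/2 = -2.35° is on the wrong side of the globe.)

+177.65°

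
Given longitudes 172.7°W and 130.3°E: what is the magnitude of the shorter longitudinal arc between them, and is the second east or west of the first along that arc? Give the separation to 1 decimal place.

Raw difference: 130.3 − -172.7 = 303.0°.
Normalise into (−180°, 180°]: 303.0° − 360° = -57.0°.
Negative ⇒ the second point lies to the west; separation 57.0°.

57.0° west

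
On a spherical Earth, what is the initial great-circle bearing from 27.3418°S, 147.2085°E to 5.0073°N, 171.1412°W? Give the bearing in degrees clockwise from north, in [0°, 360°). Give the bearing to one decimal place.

Δλ = -171.1412 − 147.2085 = -318.3497°; wrapped into (−180°, 180°]: 41.6503°.
θ = atan2( sin Δλ · cos φ₂ , cos φ₁ · sin φ₂ − sin φ₁ · cos φ₂ · cos Δλ )
  = atan2(0.66205, 0.41942) = 57.645° → normalised to [0°, 360°): 57.645°.

57.6°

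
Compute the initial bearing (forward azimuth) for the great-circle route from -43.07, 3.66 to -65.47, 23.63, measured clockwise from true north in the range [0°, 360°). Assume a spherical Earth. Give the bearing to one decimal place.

Δλ = 23.63 − 3.66 = 19.97°.
θ = atan2( sin Δλ · cos φ₂ , cos φ₁ · sin φ₂ − sin φ₁ · cos φ₂ · cos Δλ )
  = atan2(0.14179, -0.39812) = 160.396° → normalised to [0°, 360°): 160.396°.

160.4°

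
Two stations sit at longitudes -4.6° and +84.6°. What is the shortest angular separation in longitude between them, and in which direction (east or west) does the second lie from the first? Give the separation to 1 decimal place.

89.2° east

Raw difference: 84.6 − -4.6 = 89.2°.
Normalise into (−180°, 180°]: 89.2° stays 89.2°.
Positive ⇒ the second point lies to the east; separation 89.2°.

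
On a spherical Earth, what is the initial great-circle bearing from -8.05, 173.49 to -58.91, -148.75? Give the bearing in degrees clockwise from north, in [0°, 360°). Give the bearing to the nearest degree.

158°

Δλ = -148.75 − 173.49 = -322.24°; wrapped into (−180°, 180°]: 37.76°.
θ = atan2( sin Δλ · cos φ₂ , cos φ₁ · sin φ₂ − sin φ₁ · cos φ₂ · cos Δλ )
  = atan2(0.31621, -0.79075) = 158.204° → normalised to [0°, 360°): 158.204°.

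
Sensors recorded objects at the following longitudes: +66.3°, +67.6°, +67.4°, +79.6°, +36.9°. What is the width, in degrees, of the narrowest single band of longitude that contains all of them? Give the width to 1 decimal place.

42.7°

Sort the longitudes: +36.9°, +66.3°, +67.4°, +67.6°, +79.6°.
Eastward gaps between consecutive values (wrapping around): 29.4°, 1.1°, 0.2°, 12.0°, 317.3°.
Largest gap = 317.3° ⇒ minimal covering band is its complement: 360° − 317.3° = 42.7°.
Band runs from +36.9° eastward to +79.6°.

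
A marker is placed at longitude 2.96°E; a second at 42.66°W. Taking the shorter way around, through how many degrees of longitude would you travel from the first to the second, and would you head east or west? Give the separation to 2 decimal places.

45.62° west

Raw difference: -42.66 − 2.96 = -45.62°.
Normalise into (−180°, 180°]: -45.62° stays -45.62°.
Negative ⇒ the second point lies to the west; separation 45.62°.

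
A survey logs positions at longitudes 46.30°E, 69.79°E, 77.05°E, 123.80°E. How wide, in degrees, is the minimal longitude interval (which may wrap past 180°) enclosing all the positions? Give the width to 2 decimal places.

Sort the longitudes: +46.30°, +69.79°, +77.05°, +123.80°.
Eastward gaps between consecutive values (wrapping around): 23.49°, 7.26°, 46.75°, 282.50°.
Largest gap = 282.50° ⇒ minimal covering band is its complement: 360° − 282.50° = 77.50°.
Band runs from +46.30° eastward to +123.80°.

77.50°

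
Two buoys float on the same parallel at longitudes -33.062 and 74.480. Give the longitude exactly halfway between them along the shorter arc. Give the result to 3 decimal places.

+20.709°

Signed shortest Δλ from -33.062° to +74.480° is +107.542°.
Midpoint longitude = -33.062° + (+107.542°)/2 = -33.062° + 53.771° = +20.709°.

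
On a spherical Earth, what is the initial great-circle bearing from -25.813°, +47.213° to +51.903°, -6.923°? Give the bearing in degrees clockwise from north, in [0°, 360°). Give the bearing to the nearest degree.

330°

Δλ = -6.923 − 47.213 = -54.136°.
θ = atan2( sin Δλ · cos φ₂ , cos φ₁ · sin φ₂ − sin φ₁ · cos φ₂ · cos Δλ )
  = atan2(-0.50002, 0.86584) = -30.006° → normalised to [0°, 360°): 329.994°.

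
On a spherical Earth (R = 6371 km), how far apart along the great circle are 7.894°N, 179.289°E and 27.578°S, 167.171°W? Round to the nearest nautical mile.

Δλ = -167.171 − 179.289 = -346.460°; wrapped into (−180°, 180°]: 13.540°.
Δφ = -27.578 − 7.894 = -35.472°.
a = sin²(Δφ/2) + cos φ₁ · cos φ₂ · sin²(Δλ/2) = 0.105001.
c = 2·atan2(√a, √(1−a)) = 0.65999 rad → d = 6371·c ≈ 4204.81 km ≈ 2270.41 nmi.

2270 nmi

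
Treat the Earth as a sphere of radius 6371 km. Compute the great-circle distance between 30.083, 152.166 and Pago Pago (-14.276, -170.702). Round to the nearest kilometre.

Δλ = -170.702 − 152.166 = -322.868°; wrapped into (−180°, 180°]: 37.132°.
Δφ = -14.276 − 30.083 = -44.359°.
a = sin²(Δφ/2) + cos φ₁ · cos φ₂ · sin²(Δλ/2) = 0.227526.
c = 2·atan2(√a, √(1−a)) = 0.99447 rad → d = 6371·c ≈ 6335.76 km.

6336 km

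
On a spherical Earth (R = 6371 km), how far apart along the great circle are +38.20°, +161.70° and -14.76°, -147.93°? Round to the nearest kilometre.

7884 km

Δλ = -147.93 − 161.70 = -309.63°; wrapped into (−180°, 180°]: 50.37°.
Δφ = -14.76 − 38.20 = -52.96°.
a = sin²(Δφ/2) + cos φ₁ · cos φ₂ · sin²(Δλ/2) = 0.336426.
c = 2·atan2(√a, √(1−a)) = 1.23751 rad → d = 6371·c ≈ 7884.19 km.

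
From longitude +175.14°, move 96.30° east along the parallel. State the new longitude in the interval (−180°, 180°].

Start at +175.14°; shift +96.30° → +271.44°.
+271.44° lies outside (−180°, 180°]; subtract 360° → -88.56°.

-88.56°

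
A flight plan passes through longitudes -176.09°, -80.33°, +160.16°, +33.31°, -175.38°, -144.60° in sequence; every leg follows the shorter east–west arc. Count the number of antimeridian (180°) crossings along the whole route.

Leg 1: -176.09° → -80.33°, shortest Δλ = 95.76° (east) — does not cross 180°.
Leg 2: -80.33° → +160.16°, shortest Δλ = -119.51° (west) — crosses 180°.
Leg 3: +160.16° → +33.31°, shortest Δλ = -126.85° (west) — does not cross 180°.
Leg 4: +33.31° → -175.38°, shortest Δλ = 151.31° (east) — crosses 180°.
Leg 5: -175.38° → -144.60°, shortest Δλ = 30.78° (east) — does not cross 180°.
Total crossings: 2.

2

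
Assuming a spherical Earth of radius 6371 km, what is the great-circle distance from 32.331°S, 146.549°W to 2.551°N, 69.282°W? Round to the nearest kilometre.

Δλ = -69.282 − -146.549 = 77.267°.
Δφ = 2.551 − -32.331 = 34.882°.
a = sin²(Δφ/2) + cos φ₁ · cos φ₂ · sin²(Δλ/2) = 0.418875.
c = 2·atan2(√a, √(1−a)) = 1.40783 rad → d = 6371·c ≈ 8969.26 km.

8969 km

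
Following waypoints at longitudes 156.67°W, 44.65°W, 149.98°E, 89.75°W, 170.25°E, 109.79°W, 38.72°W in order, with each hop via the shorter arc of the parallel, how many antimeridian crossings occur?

4

Leg 1: -156.67° → -44.65°, shortest Δλ = 112.02° (east) — does not cross 180°.
Leg 2: -44.65° → +149.98°, shortest Δλ = -165.37° (west) — crosses 180°.
Leg 3: +149.98° → -89.75°, shortest Δλ = 120.27° (east) — crosses 180°.
Leg 4: -89.75° → +170.25°, shortest Δλ = -100.0° (west) — crosses 180°.
Leg 5: +170.25° → -109.79°, shortest Δλ = 79.96° (east) — crosses 180°.
Leg 6: -109.79° → -38.72°, shortest Δλ = 71.07° (east) — does not cross 180°.
Total crossings: 4.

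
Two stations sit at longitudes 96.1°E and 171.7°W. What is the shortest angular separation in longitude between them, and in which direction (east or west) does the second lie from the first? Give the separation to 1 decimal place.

92.2° east

Raw difference: -171.7 − 96.1 = -267.8°.
Normalise into (−180°, 180°]: -267.8° + 360° = 92.2°.
Positive ⇒ the second point lies to the east; separation 92.2°.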